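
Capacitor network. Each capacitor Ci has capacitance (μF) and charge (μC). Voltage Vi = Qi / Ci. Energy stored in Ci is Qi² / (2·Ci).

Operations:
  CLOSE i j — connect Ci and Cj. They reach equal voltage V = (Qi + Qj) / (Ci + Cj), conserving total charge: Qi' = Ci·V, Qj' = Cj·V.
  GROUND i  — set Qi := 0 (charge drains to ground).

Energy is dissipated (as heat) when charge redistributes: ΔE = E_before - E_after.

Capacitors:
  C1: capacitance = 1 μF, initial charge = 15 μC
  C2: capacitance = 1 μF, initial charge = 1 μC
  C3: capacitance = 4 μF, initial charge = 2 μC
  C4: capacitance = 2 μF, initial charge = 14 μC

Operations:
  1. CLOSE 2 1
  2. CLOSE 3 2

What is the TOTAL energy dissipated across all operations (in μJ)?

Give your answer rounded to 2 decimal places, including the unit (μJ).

Initial: C1(1μF, Q=15μC, V=15.00V), C2(1μF, Q=1μC, V=1.00V), C3(4μF, Q=2μC, V=0.50V), C4(2μF, Q=14μC, V=7.00V)
Op 1: CLOSE 2-1: Q_total=16.00, C_total=2.00, V=8.00; Q2=8.00, Q1=8.00; dissipated=49.000
Op 2: CLOSE 3-2: Q_total=10.00, C_total=5.00, V=2.00; Q3=8.00, Q2=2.00; dissipated=22.500
Total dissipated: 71.500 μJ

Answer: 71.50 μJ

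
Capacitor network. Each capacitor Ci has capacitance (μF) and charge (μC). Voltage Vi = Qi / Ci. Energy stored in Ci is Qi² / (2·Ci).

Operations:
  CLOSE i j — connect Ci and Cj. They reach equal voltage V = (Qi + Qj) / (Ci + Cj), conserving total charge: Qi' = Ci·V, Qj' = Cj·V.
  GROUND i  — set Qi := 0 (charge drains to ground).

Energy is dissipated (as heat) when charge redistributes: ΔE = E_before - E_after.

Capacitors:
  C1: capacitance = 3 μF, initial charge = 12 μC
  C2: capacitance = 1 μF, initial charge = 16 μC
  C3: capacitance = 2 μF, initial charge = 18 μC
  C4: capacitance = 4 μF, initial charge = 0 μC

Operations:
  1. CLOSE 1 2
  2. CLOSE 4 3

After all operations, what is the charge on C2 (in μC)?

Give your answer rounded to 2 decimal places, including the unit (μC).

Initial: C1(3μF, Q=12μC, V=4.00V), C2(1μF, Q=16μC, V=16.00V), C3(2μF, Q=18μC, V=9.00V), C4(4μF, Q=0μC, V=0.00V)
Op 1: CLOSE 1-2: Q_total=28.00, C_total=4.00, V=7.00; Q1=21.00, Q2=7.00; dissipated=54.000
Op 2: CLOSE 4-3: Q_total=18.00, C_total=6.00, V=3.00; Q4=12.00, Q3=6.00; dissipated=54.000
Final charges: Q1=21.00, Q2=7.00, Q3=6.00, Q4=12.00

Answer: 7.00 μC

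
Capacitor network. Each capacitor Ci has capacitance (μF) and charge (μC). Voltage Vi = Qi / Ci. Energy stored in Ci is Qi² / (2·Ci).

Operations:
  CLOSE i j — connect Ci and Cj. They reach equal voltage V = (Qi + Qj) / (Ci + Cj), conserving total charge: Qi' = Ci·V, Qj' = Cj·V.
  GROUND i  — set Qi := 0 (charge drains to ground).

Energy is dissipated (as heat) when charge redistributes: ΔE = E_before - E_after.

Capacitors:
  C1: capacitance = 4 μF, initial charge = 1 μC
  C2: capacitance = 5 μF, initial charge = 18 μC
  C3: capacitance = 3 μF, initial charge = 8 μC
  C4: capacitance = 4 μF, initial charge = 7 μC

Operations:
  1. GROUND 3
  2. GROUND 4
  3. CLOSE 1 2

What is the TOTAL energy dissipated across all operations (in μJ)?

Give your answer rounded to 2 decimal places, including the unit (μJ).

Initial: C1(4μF, Q=1μC, V=0.25V), C2(5μF, Q=18μC, V=3.60V), C3(3μF, Q=8μC, V=2.67V), C4(4μF, Q=7μC, V=1.75V)
Op 1: GROUND 3: Q3=0; energy lost=10.667
Op 2: GROUND 4: Q4=0; energy lost=6.125
Op 3: CLOSE 1-2: Q_total=19.00, C_total=9.00, V=2.11; Q1=8.44, Q2=10.56; dissipated=12.469
Total dissipated: 29.261 μJ

Answer: 29.26 μJ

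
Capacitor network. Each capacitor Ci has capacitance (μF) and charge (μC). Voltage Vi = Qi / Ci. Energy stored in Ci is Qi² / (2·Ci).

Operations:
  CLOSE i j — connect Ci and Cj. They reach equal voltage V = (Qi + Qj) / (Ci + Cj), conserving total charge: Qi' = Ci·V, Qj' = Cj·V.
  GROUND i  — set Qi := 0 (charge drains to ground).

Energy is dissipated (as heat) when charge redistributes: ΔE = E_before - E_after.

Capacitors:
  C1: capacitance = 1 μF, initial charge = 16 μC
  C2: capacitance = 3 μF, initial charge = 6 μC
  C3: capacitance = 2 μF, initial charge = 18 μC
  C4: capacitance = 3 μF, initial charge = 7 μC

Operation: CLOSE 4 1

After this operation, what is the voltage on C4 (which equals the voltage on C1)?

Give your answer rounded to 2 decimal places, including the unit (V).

Initial: C1(1μF, Q=16μC, V=16.00V), C2(3μF, Q=6μC, V=2.00V), C3(2μF, Q=18μC, V=9.00V), C4(3μF, Q=7μC, V=2.33V)
Op 1: CLOSE 4-1: Q_total=23.00, C_total=4.00, V=5.75; Q4=17.25, Q1=5.75; dissipated=70.042

Answer: 5.75 V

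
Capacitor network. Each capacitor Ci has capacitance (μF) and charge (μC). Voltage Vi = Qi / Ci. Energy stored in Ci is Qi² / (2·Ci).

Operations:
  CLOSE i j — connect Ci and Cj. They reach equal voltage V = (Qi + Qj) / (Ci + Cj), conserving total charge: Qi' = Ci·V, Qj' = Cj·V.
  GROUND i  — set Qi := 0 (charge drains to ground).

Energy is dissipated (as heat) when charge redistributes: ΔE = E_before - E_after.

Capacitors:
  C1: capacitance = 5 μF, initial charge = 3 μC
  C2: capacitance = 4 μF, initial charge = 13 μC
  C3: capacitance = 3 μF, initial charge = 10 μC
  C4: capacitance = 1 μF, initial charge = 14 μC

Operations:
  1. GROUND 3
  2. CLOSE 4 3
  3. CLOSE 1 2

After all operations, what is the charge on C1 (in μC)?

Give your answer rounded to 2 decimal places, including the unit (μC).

Initial: C1(5μF, Q=3μC, V=0.60V), C2(4μF, Q=13μC, V=3.25V), C3(3μF, Q=10μC, V=3.33V), C4(1μF, Q=14μC, V=14.00V)
Op 1: GROUND 3: Q3=0; energy lost=16.667
Op 2: CLOSE 4-3: Q_total=14.00, C_total=4.00, V=3.50; Q4=3.50, Q3=10.50; dissipated=73.500
Op 3: CLOSE 1-2: Q_total=16.00, C_total=9.00, V=1.78; Q1=8.89, Q2=7.11; dissipated=7.803
Final charges: Q1=8.89, Q2=7.11, Q3=10.50, Q4=3.50

Answer: 8.89 μC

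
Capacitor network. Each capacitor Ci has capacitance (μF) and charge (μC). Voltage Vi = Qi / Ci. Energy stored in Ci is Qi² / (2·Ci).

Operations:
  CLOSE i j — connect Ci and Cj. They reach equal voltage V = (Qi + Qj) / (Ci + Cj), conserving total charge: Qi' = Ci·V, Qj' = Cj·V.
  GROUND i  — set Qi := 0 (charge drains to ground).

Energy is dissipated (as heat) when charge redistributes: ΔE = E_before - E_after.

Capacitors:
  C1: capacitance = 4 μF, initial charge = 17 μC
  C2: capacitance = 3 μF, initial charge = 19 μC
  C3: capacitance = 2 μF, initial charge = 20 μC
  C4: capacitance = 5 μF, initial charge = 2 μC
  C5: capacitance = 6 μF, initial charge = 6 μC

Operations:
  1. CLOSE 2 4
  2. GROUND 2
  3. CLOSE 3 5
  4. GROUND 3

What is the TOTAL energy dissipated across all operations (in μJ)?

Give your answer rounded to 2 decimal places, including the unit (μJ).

Answer: 114.65 μJ

Derivation:
Initial: C1(4μF, Q=17μC, V=4.25V), C2(3μF, Q=19μC, V=6.33V), C3(2μF, Q=20μC, V=10.00V), C4(5μF, Q=2μC, V=0.40V), C5(6μF, Q=6μC, V=1.00V)
Op 1: CLOSE 2-4: Q_total=21.00, C_total=8.00, V=2.62; Q2=7.88, Q4=13.12; dissipated=33.004
Op 2: GROUND 2: Q2=0; energy lost=10.336
Op 3: CLOSE 3-5: Q_total=26.00, C_total=8.00, V=3.25; Q3=6.50, Q5=19.50; dissipated=60.750
Op 4: GROUND 3: Q3=0; energy lost=10.562
Total dissipated: 114.653 μJ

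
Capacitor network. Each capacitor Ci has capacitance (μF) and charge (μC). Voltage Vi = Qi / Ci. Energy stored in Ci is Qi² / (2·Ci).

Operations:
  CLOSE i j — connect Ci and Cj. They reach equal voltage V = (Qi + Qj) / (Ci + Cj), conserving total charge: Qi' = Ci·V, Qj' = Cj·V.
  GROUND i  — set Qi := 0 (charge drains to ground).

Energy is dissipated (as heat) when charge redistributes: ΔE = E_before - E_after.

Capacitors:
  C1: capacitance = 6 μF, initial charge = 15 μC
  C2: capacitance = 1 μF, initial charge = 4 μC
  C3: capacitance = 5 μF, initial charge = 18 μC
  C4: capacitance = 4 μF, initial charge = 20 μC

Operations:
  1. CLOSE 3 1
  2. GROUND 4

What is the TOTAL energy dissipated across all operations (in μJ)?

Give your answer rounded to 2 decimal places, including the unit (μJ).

Answer: 51.65 μJ

Derivation:
Initial: C1(6μF, Q=15μC, V=2.50V), C2(1μF, Q=4μC, V=4.00V), C3(5μF, Q=18μC, V=3.60V), C4(4μF, Q=20μC, V=5.00V)
Op 1: CLOSE 3-1: Q_total=33.00, C_total=11.00, V=3.00; Q3=15.00, Q1=18.00; dissipated=1.650
Op 2: GROUND 4: Q4=0; energy lost=50.000
Total dissipated: 51.650 μJ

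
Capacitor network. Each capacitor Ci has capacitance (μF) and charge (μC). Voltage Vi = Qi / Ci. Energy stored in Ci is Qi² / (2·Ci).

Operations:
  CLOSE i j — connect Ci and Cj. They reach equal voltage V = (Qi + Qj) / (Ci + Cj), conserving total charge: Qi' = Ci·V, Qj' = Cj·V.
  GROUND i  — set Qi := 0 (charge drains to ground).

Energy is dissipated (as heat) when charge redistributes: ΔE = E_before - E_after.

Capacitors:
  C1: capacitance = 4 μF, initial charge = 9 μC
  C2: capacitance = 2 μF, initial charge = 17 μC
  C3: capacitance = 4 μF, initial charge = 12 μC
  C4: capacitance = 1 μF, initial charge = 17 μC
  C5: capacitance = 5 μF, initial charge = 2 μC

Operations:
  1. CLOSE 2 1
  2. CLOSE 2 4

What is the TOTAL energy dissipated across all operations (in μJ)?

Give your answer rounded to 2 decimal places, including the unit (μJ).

Initial: C1(4μF, Q=9μC, V=2.25V), C2(2μF, Q=17μC, V=8.50V), C3(4μF, Q=12μC, V=3.00V), C4(1μF, Q=17μC, V=17.00V), C5(5μF, Q=2μC, V=0.40V)
Op 1: CLOSE 2-1: Q_total=26.00, C_total=6.00, V=4.33; Q2=8.67, Q1=17.33; dissipated=26.042
Op 2: CLOSE 2-4: Q_total=25.67, C_total=3.00, V=8.56; Q2=17.11, Q4=8.56; dissipated=53.481
Total dissipated: 79.523 μJ

Answer: 79.52 μJ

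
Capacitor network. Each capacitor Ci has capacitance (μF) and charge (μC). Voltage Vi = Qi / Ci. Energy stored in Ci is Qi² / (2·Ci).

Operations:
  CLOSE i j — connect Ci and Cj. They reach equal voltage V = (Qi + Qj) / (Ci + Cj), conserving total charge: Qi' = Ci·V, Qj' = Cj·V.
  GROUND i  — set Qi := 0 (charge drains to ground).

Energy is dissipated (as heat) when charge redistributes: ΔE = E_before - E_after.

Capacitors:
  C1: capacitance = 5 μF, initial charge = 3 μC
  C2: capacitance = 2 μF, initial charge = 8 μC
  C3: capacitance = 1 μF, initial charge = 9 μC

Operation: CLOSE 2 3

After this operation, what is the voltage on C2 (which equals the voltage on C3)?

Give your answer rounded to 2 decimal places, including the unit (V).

Initial: C1(5μF, Q=3μC, V=0.60V), C2(2μF, Q=8μC, V=4.00V), C3(1μF, Q=9μC, V=9.00V)
Op 1: CLOSE 2-3: Q_total=17.00, C_total=3.00, V=5.67; Q2=11.33, Q3=5.67; dissipated=8.333

Answer: 5.67 V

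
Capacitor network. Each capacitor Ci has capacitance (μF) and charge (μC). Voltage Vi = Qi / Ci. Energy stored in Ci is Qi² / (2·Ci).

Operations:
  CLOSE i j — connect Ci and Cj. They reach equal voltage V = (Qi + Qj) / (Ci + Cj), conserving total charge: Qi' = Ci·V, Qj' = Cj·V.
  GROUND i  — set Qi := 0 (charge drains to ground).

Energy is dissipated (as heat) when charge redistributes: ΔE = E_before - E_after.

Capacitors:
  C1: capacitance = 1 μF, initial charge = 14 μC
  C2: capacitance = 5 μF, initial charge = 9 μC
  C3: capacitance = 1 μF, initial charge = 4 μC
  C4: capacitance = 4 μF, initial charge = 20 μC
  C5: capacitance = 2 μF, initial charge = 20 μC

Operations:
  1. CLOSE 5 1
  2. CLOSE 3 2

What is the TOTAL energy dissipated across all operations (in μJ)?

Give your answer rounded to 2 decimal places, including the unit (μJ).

Initial: C1(1μF, Q=14μC, V=14.00V), C2(5μF, Q=9μC, V=1.80V), C3(1μF, Q=4μC, V=4.00V), C4(4μF, Q=20μC, V=5.00V), C5(2μF, Q=20μC, V=10.00V)
Op 1: CLOSE 5-1: Q_total=34.00, C_total=3.00, V=11.33; Q5=22.67, Q1=11.33; dissipated=5.333
Op 2: CLOSE 3-2: Q_total=13.00, C_total=6.00, V=2.17; Q3=2.17, Q2=10.83; dissipated=2.017
Total dissipated: 7.350 μJ

Answer: 7.35 μJ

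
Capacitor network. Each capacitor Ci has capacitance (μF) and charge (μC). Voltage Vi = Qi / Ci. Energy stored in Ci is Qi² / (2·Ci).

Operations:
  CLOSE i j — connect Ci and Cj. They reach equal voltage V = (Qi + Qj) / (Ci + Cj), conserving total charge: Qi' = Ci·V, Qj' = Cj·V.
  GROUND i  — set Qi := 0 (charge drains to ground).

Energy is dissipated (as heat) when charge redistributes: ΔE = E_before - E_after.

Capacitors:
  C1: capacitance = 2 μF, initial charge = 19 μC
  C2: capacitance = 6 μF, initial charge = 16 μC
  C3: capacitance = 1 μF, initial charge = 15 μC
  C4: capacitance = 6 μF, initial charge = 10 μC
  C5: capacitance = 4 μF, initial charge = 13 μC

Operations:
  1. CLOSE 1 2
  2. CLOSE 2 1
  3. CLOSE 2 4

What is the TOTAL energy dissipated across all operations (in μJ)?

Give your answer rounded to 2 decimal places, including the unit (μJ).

Answer: 46.02 μJ

Derivation:
Initial: C1(2μF, Q=19μC, V=9.50V), C2(6μF, Q=16μC, V=2.67V), C3(1μF, Q=15μC, V=15.00V), C4(6μF, Q=10μC, V=1.67V), C5(4μF, Q=13μC, V=3.25V)
Op 1: CLOSE 1-2: Q_total=35.00, C_total=8.00, V=4.38; Q1=8.75, Q2=26.25; dissipated=35.021
Op 2: CLOSE 2-1: Q_total=35.00, C_total=8.00, V=4.38; Q2=26.25, Q1=8.75; dissipated=0.000
Op 3: CLOSE 2-4: Q_total=36.25, C_total=12.00, V=3.02; Q2=18.12, Q4=18.12; dissipated=11.003
Total dissipated: 46.023 μJ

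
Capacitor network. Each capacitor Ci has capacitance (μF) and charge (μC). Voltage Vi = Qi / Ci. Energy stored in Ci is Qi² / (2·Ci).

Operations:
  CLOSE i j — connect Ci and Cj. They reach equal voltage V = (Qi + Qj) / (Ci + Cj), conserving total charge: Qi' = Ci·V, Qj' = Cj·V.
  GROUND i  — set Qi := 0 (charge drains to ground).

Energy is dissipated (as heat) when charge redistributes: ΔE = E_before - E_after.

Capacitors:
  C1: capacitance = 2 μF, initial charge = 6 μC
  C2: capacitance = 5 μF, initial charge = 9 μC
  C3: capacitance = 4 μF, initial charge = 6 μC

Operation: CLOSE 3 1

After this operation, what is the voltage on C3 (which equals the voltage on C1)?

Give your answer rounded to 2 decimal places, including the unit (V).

Initial: C1(2μF, Q=6μC, V=3.00V), C2(5μF, Q=9μC, V=1.80V), C3(4μF, Q=6μC, V=1.50V)
Op 1: CLOSE 3-1: Q_total=12.00, C_total=6.00, V=2.00; Q3=8.00, Q1=4.00; dissipated=1.500

Answer: 2.00 V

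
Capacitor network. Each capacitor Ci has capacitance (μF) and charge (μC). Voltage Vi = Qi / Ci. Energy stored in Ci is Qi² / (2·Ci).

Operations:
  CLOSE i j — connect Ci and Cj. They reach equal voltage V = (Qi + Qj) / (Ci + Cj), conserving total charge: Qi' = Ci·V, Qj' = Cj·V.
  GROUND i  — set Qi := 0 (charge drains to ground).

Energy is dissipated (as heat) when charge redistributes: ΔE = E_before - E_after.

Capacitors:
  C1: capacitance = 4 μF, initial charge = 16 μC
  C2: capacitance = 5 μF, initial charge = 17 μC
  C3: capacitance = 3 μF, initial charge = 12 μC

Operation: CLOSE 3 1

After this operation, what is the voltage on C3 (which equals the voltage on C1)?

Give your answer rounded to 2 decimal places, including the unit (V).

Initial: C1(4μF, Q=16μC, V=4.00V), C2(5μF, Q=17μC, V=3.40V), C3(3μF, Q=12μC, V=4.00V)
Op 1: CLOSE 3-1: Q_total=28.00, C_total=7.00, V=4.00; Q3=12.00, Q1=16.00; dissipated=0.000

Answer: 4.00 V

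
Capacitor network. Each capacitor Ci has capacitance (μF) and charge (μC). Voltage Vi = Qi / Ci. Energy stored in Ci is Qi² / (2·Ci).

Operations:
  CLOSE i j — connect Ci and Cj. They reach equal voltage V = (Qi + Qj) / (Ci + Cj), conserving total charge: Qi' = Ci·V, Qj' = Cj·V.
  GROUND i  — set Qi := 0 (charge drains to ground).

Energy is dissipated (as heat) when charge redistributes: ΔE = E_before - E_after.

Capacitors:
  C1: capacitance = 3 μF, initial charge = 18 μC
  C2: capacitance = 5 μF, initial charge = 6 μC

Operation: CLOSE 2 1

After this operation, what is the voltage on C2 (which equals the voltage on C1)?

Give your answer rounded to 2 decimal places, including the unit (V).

Initial: C1(3μF, Q=18μC, V=6.00V), C2(5μF, Q=6μC, V=1.20V)
Op 1: CLOSE 2-1: Q_total=24.00, C_total=8.00, V=3.00; Q2=15.00, Q1=9.00; dissipated=21.600

Answer: 3.00 V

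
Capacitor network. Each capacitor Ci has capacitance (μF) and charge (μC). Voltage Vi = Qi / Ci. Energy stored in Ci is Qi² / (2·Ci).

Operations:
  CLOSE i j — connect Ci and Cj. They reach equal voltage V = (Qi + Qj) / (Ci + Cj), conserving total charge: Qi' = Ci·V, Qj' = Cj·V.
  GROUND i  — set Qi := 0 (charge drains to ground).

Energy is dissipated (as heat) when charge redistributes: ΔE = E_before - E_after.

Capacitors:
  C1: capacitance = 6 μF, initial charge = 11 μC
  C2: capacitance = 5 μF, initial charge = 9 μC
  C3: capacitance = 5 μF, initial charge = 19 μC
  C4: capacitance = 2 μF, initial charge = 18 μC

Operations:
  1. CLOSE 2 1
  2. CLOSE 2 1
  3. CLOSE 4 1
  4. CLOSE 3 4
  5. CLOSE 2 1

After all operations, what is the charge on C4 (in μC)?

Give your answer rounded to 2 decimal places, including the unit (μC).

Answer: 7.49 μC

Derivation:
Initial: C1(6μF, Q=11μC, V=1.83V), C2(5μF, Q=9μC, V=1.80V), C3(5μF, Q=19μC, V=3.80V), C4(2μF, Q=18μC, V=9.00V)
Op 1: CLOSE 2-1: Q_total=20.00, C_total=11.00, V=1.82; Q2=9.09, Q1=10.91; dissipated=0.002
Op 2: CLOSE 2-1: Q_total=20.00, C_total=11.00, V=1.82; Q2=9.09, Q1=10.91; dissipated=0.000
Op 3: CLOSE 4-1: Q_total=28.91, C_total=8.00, V=3.61; Q4=7.23, Q1=21.68; dissipated=38.684
Op 4: CLOSE 3-4: Q_total=26.23, C_total=7.00, V=3.75; Q3=18.73, Q4=7.49; dissipated=0.025
Op 5: CLOSE 2-1: Q_total=30.77, C_total=11.00, V=2.80; Q2=13.99, Q1=16.79; dissipated=4.396
Final charges: Q1=16.79, Q2=13.99, Q3=18.73, Q4=7.49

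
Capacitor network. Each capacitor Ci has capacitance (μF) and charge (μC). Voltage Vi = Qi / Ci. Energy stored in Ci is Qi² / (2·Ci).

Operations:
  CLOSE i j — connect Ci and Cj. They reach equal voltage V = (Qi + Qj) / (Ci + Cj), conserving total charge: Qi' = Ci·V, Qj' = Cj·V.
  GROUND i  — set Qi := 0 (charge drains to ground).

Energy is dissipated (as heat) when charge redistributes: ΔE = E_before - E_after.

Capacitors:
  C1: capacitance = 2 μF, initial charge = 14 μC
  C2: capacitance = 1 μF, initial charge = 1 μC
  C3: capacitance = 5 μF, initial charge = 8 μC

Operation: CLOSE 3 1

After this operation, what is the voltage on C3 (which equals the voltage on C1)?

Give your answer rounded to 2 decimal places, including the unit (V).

Initial: C1(2μF, Q=14μC, V=7.00V), C2(1μF, Q=1μC, V=1.00V), C3(5μF, Q=8μC, V=1.60V)
Op 1: CLOSE 3-1: Q_total=22.00, C_total=7.00, V=3.14; Q3=15.71, Q1=6.29; dissipated=20.829

Answer: 3.14 V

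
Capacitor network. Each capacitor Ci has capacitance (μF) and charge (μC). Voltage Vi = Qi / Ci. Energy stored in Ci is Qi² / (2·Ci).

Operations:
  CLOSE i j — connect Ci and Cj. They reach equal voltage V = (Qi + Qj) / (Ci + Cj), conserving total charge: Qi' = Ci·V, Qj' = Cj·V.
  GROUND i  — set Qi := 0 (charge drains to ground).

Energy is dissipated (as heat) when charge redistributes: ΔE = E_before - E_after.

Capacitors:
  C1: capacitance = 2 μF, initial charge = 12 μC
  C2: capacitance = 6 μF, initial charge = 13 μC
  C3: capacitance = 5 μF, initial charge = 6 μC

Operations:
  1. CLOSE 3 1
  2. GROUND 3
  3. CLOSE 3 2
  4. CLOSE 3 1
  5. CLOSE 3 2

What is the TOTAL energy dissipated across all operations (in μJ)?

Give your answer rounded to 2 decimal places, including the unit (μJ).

Initial: C1(2μF, Q=12μC, V=6.00V), C2(6μF, Q=13μC, V=2.17V), C3(5μF, Q=6μC, V=1.20V)
Op 1: CLOSE 3-1: Q_total=18.00, C_total=7.00, V=2.57; Q3=12.86, Q1=5.14; dissipated=16.457
Op 2: GROUND 3: Q3=0; energy lost=16.531
Op 3: CLOSE 3-2: Q_total=13.00, C_total=11.00, V=1.18; Q3=5.91, Q2=7.09; dissipated=6.402
Op 4: CLOSE 3-1: Q_total=11.05, C_total=7.00, V=1.58; Q3=7.89, Q1=3.16; dissipated=1.379
Op 5: CLOSE 3-2: Q_total=14.99, C_total=11.00, V=1.36; Q3=6.81, Q2=8.17; dissipated=0.215
Total dissipated: 40.984 μJ

Answer: 40.98 μJ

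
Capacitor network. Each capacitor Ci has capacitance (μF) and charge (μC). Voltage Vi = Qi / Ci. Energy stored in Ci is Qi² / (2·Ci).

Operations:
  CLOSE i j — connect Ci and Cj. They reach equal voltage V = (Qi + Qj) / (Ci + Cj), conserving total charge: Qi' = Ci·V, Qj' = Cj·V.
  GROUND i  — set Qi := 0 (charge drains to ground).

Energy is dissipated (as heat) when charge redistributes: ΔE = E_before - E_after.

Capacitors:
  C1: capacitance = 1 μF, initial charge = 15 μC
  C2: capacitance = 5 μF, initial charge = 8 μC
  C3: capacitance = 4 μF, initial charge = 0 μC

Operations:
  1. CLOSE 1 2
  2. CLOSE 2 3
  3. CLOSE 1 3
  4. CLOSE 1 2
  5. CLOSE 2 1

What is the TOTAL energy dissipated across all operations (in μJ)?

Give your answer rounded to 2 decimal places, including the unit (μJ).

Answer: 92.35 μJ

Derivation:
Initial: C1(1μF, Q=15μC, V=15.00V), C2(5μF, Q=8μC, V=1.60V), C3(4μF, Q=0μC, V=0.00V)
Op 1: CLOSE 1-2: Q_total=23.00, C_total=6.00, V=3.83; Q1=3.83, Q2=19.17; dissipated=74.817
Op 2: CLOSE 2-3: Q_total=19.17, C_total=9.00, V=2.13; Q2=10.65, Q3=8.52; dissipated=16.327
Op 3: CLOSE 1-3: Q_total=12.35, C_total=5.00, V=2.47; Q1=2.47, Q3=9.88; dissipated=1.161
Op 4: CLOSE 1-2: Q_total=13.12, C_total=6.00, V=2.19; Q1=2.19, Q2=10.93; dissipated=0.048
Op 5: CLOSE 2-1: Q_total=13.12, C_total=6.00, V=2.19; Q2=10.93, Q1=2.19; dissipated=0.000
Total dissipated: 92.353 μJ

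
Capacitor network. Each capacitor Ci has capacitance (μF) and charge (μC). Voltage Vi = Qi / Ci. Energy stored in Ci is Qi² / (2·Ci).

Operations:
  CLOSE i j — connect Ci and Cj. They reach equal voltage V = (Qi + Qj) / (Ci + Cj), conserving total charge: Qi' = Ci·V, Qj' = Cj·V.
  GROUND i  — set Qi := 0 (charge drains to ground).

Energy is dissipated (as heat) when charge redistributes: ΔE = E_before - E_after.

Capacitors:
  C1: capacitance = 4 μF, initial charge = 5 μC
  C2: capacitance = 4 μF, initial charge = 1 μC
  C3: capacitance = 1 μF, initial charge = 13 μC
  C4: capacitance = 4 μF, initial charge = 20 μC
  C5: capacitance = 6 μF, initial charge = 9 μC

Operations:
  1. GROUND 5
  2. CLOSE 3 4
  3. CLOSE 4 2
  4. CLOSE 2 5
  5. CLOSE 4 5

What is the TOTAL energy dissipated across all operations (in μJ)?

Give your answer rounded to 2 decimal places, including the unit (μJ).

Answer: 91.82 μJ

Derivation:
Initial: C1(4μF, Q=5μC, V=1.25V), C2(4μF, Q=1μC, V=0.25V), C3(1μF, Q=13μC, V=13.00V), C4(4μF, Q=20μC, V=5.00V), C5(6μF, Q=9μC, V=1.50V)
Op 1: GROUND 5: Q5=0; energy lost=6.750
Op 2: CLOSE 3-4: Q_total=33.00, C_total=5.00, V=6.60; Q3=6.60, Q4=26.40; dissipated=25.600
Op 3: CLOSE 4-2: Q_total=27.40, C_total=8.00, V=3.42; Q4=13.70, Q2=13.70; dissipated=40.322
Op 4: CLOSE 2-5: Q_total=13.70, C_total=10.00, V=1.37; Q2=5.48, Q5=8.22; dissipated=14.077
Op 5: CLOSE 4-5: Q_total=21.92, C_total=10.00, V=2.19; Q4=8.77, Q5=13.15; dissipated=5.068
Total dissipated: 91.817 μJ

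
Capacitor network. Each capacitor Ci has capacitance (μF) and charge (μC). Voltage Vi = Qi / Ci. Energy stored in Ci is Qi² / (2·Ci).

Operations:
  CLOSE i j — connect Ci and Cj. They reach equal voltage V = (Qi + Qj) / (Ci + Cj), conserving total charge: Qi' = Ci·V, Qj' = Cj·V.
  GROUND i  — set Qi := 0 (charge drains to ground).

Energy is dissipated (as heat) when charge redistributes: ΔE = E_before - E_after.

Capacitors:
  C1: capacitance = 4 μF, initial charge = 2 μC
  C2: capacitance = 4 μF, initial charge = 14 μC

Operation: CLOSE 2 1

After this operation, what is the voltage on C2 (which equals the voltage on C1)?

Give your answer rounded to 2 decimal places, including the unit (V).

Answer: 2.00 V

Derivation:
Initial: C1(4μF, Q=2μC, V=0.50V), C2(4μF, Q=14μC, V=3.50V)
Op 1: CLOSE 2-1: Q_total=16.00, C_total=8.00, V=2.00; Q2=8.00, Q1=8.00; dissipated=9.000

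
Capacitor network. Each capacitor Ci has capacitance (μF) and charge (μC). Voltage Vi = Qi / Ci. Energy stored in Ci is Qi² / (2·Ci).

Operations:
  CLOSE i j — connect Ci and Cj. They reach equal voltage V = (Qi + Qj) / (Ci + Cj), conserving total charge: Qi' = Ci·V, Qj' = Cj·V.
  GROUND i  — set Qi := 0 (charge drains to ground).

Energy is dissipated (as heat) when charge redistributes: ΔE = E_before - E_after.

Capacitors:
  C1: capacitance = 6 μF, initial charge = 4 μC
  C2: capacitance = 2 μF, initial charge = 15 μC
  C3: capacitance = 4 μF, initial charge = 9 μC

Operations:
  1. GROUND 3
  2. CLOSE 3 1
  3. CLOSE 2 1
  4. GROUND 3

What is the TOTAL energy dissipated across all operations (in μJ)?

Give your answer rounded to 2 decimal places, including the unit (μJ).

Answer: 48.79 μJ

Derivation:
Initial: C1(6μF, Q=4μC, V=0.67V), C2(2μF, Q=15μC, V=7.50V), C3(4μF, Q=9μC, V=2.25V)
Op 1: GROUND 3: Q3=0; energy lost=10.125
Op 2: CLOSE 3-1: Q_total=4.00, C_total=10.00, V=0.40; Q3=1.60, Q1=2.40; dissipated=0.533
Op 3: CLOSE 2-1: Q_total=17.40, C_total=8.00, V=2.17; Q2=4.35, Q1=13.05; dissipated=37.807
Op 4: GROUND 3: Q3=0; energy lost=0.320
Total dissipated: 48.786 μJ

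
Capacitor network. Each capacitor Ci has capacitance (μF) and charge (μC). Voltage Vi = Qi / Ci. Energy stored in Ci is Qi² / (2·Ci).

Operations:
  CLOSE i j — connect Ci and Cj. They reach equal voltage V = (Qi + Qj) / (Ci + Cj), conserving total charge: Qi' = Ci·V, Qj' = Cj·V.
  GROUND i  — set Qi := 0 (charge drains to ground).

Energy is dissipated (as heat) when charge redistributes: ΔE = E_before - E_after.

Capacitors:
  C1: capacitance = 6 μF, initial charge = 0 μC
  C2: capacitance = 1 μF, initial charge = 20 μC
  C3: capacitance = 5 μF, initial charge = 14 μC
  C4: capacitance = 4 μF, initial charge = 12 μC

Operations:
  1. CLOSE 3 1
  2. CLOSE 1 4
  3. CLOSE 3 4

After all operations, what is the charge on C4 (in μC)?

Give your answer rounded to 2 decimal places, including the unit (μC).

Answer: 6.32 μC

Derivation:
Initial: C1(6μF, Q=0μC, V=0.00V), C2(1μF, Q=20μC, V=20.00V), C3(5μF, Q=14μC, V=2.80V), C4(4μF, Q=12μC, V=3.00V)
Op 1: CLOSE 3-1: Q_total=14.00, C_total=11.00, V=1.27; Q3=6.36, Q1=7.64; dissipated=10.691
Op 2: CLOSE 1-4: Q_total=19.64, C_total=10.00, V=1.96; Q1=11.78, Q4=7.85; dissipated=3.580
Op 3: CLOSE 3-4: Q_total=14.22, C_total=9.00, V=1.58; Q3=7.90, Q4=6.32; dissipated=0.530
Final charges: Q1=11.78, Q2=20.00, Q3=7.90, Q4=6.32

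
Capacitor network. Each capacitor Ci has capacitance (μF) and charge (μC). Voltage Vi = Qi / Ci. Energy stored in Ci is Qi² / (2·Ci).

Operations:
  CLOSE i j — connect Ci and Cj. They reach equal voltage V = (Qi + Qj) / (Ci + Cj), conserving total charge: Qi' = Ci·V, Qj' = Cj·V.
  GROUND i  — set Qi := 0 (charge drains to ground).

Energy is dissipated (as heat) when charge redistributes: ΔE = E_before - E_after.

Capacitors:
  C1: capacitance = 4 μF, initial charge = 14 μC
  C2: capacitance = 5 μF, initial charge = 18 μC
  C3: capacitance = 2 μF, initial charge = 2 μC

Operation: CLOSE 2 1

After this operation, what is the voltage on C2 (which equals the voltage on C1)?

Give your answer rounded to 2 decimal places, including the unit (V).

Initial: C1(4μF, Q=14μC, V=3.50V), C2(5μF, Q=18μC, V=3.60V), C3(2μF, Q=2μC, V=1.00V)
Op 1: CLOSE 2-1: Q_total=32.00, C_total=9.00, V=3.56; Q2=17.78, Q1=14.22; dissipated=0.011

Answer: 3.56 V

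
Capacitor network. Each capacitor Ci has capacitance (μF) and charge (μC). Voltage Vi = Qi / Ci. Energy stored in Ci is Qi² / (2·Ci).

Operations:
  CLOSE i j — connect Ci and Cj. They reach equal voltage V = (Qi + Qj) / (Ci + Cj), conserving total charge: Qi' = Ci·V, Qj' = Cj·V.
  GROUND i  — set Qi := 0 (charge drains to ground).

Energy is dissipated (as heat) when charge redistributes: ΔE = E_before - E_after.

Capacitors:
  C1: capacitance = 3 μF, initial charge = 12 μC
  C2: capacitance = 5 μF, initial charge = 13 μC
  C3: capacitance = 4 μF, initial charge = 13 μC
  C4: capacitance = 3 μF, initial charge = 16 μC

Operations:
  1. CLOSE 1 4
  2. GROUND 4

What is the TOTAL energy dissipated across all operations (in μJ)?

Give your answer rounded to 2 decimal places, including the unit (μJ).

Answer: 34.00 μJ

Derivation:
Initial: C1(3μF, Q=12μC, V=4.00V), C2(5μF, Q=13μC, V=2.60V), C3(4μF, Q=13μC, V=3.25V), C4(3μF, Q=16μC, V=5.33V)
Op 1: CLOSE 1-4: Q_total=28.00, C_total=6.00, V=4.67; Q1=14.00, Q4=14.00; dissipated=1.333
Op 2: GROUND 4: Q4=0; energy lost=32.667
Total dissipated: 34.000 μJ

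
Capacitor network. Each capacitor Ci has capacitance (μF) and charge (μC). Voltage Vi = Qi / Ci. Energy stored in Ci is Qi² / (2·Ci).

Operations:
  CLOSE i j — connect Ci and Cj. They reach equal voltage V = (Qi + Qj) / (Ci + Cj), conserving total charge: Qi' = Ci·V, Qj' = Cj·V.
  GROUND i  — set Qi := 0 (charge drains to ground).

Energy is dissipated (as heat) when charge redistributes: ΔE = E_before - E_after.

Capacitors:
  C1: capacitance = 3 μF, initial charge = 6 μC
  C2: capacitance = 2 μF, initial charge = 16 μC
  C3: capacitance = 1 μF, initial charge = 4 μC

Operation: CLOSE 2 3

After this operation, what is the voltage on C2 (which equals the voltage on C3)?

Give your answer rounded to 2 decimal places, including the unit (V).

Answer: 6.67 V

Derivation:
Initial: C1(3μF, Q=6μC, V=2.00V), C2(2μF, Q=16μC, V=8.00V), C3(1μF, Q=4μC, V=4.00V)
Op 1: CLOSE 2-3: Q_total=20.00, C_total=3.00, V=6.67; Q2=13.33, Q3=6.67; dissipated=5.333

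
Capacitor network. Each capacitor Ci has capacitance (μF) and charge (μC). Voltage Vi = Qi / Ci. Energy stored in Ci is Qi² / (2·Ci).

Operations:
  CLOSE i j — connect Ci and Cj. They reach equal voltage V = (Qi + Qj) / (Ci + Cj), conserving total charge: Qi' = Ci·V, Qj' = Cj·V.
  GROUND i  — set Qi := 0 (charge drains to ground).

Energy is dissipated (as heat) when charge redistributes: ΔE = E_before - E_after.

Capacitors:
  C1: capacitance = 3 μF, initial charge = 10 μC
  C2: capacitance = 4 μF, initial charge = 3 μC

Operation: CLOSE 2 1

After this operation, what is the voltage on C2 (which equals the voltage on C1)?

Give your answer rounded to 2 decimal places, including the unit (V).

Initial: C1(3μF, Q=10μC, V=3.33V), C2(4μF, Q=3μC, V=0.75V)
Op 1: CLOSE 2-1: Q_total=13.00, C_total=7.00, V=1.86; Q2=7.43, Q1=5.57; dissipated=5.720

Answer: 1.86 V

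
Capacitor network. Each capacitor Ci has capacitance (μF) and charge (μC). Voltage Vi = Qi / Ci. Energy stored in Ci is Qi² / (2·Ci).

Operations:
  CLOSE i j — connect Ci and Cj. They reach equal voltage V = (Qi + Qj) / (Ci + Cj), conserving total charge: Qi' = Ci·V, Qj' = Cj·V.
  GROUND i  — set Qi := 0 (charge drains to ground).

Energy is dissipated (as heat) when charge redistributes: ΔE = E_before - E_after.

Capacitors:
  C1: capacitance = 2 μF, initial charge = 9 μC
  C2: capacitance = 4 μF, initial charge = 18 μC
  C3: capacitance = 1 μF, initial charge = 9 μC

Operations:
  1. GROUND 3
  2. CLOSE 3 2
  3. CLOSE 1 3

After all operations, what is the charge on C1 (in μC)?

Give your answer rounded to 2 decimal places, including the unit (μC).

Answer: 8.40 μC

Derivation:
Initial: C1(2μF, Q=9μC, V=4.50V), C2(4μF, Q=18μC, V=4.50V), C3(1μF, Q=9μC, V=9.00V)
Op 1: GROUND 3: Q3=0; energy lost=40.500
Op 2: CLOSE 3-2: Q_total=18.00, C_total=5.00, V=3.60; Q3=3.60, Q2=14.40; dissipated=8.100
Op 3: CLOSE 1-3: Q_total=12.60, C_total=3.00, V=4.20; Q1=8.40, Q3=4.20; dissipated=0.270
Final charges: Q1=8.40, Q2=14.40, Q3=4.20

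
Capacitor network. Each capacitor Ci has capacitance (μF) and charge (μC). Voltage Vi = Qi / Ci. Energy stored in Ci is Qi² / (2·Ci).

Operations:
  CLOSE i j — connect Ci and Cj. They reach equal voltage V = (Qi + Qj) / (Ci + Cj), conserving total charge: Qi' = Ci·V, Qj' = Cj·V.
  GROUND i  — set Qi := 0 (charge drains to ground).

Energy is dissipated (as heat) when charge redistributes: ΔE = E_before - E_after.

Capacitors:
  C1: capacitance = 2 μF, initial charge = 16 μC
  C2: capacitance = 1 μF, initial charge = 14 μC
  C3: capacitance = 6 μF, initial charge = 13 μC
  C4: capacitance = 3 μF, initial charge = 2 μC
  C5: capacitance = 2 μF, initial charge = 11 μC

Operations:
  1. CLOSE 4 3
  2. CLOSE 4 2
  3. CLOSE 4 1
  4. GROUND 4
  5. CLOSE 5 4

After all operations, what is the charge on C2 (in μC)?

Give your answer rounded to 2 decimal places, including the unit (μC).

Initial: C1(2μF, Q=16μC, V=8.00V), C2(1μF, Q=14μC, V=14.00V), C3(6μF, Q=13μC, V=2.17V), C4(3μF, Q=2μC, V=0.67V), C5(2μF, Q=11μC, V=5.50V)
Op 1: CLOSE 4-3: Q_total=15.00, C_total=9.00, V=1.67; Q4=5.00, Q3=10.00; dissipated=2.250
Op 2: CLOSE 4-2: Q_total=19.00, C_total=4.00, V=4.75; Q4=14.25, Q2=4.75; dissipated=57.042
Op 3: CLOSE 4-1: Q_total=30.25, C_total=5.00, V=6.05; Q4=18.15, Q1=12.10; dissipated=6.338
Op 4: GROUND 4: Q4=0; energy lost=54.904
Op 5: CLOSE 5-4: Q_total=11.00, C_total=5.00, V=2.20; Q5=4.40, Q4=6.60; dissipated=18.150
Final charges: Q1=12.10, Q2=4.75, Q3=10.00, Q4=6.60, Q5=4.40

Answer: 4.75 μC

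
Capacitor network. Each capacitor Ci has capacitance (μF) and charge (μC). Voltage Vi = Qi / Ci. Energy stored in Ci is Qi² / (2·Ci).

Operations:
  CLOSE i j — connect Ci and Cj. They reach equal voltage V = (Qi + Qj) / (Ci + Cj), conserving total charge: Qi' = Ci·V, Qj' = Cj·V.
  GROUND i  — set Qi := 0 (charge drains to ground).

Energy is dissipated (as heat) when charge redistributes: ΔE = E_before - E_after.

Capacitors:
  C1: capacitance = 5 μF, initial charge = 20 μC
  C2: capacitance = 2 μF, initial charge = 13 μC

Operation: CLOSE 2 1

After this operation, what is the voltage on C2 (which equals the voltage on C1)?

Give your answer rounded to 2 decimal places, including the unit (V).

Answer: 4.71 V

Derivation:
Initial: C1(5μF, Q=20μC, V=4.00V), C2(2μF, Q=13μC, V=6.50V)
Op 1: CLOSE 2-1: Q_total=33.00, C_total=7.00, V=4.71; Q2=9.43, Q1=23.57; dissipated=4.464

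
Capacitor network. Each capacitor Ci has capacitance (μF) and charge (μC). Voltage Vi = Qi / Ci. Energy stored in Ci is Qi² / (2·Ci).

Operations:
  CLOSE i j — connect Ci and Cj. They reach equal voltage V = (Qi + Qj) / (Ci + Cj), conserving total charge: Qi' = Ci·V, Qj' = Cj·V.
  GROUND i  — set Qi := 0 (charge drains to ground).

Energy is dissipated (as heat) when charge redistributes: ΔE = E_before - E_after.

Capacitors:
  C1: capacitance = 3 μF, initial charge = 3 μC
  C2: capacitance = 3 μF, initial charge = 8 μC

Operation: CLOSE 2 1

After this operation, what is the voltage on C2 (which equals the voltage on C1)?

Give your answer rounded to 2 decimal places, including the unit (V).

Initial: C1(3μF, Q=3μC, V=1.00V), C2(3μF, Q=8μC, V=2.67V)
Op 1: CLOSE 2-1: Q_total=11.00, C_total=6.00, V=1.83; Q2=5.50, Q1=5.50; dissipated=2.083

Answer: 1.83 V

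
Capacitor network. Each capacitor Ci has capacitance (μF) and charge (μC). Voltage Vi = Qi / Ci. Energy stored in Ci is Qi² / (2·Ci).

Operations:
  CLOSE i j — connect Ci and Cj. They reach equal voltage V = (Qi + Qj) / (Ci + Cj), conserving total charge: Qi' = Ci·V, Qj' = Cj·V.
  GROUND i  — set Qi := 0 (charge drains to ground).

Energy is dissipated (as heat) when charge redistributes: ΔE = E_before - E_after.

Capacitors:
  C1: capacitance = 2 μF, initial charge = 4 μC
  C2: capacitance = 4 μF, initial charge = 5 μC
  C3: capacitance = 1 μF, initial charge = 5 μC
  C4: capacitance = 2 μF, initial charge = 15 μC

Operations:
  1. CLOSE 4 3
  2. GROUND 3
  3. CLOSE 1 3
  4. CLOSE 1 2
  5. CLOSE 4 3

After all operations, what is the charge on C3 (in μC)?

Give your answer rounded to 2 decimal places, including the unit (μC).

Answer: 4.89 μC

Derivation:
Initial: C1(2μF, Q=4μC, V=2.00V), C2(4μF, Q=5μC, V=1.25V), C3(1μF, Q=5μC, V=5.00V), C4(2μF, Q=15μC, V=7.50V)
Op 1: CLOSE 4-3: Q_total=20.00, C_total=3.00, V=6.67; Q4=13.33, Q3=6.67; dissipated=2.083
Op 2: GROUND 3: Q3=0; energy lost=22.222
Op 3: CLOSE 1-3: Q_total=4.00, C_total=3.00, V=1.33; Q1=2.67, Q3=1.33; dissipated=1.333
Op 4: CLOSE 1-2: Q_total=7.67, C_total=6.00, V=1.28; Q1=2.56, Q2=5.11; dissipated=0.005
Op 5: CLOSE 4-3: Q_total=14.67, C_total=3.00, V=4.89; Q4=9.78, Q3=4.89; dissipated=9.481
Final charges: Q1=2.56, Q2=5.11, Q3=4.89, Q4=9.78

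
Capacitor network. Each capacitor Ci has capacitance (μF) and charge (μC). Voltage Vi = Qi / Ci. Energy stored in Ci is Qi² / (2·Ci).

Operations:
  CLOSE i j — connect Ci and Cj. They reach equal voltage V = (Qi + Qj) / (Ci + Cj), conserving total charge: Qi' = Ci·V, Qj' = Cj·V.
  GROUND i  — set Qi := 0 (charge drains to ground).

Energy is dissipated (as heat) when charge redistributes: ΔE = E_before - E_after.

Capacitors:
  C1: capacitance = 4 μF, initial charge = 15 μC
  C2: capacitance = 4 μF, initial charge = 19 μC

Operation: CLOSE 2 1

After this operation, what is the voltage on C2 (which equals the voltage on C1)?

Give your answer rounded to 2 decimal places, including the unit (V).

Initial: C1(4μF, Q=15μC, V=3.75V), C2(4μF, Q=19μC, V=4.75V)
Op 1: CLOSE 2-1: Q_total=34.00, C_total=8.00, V=4.25; Q2=17.00, Q1=17.00; dissipated=1.000

Answer: 4.25 V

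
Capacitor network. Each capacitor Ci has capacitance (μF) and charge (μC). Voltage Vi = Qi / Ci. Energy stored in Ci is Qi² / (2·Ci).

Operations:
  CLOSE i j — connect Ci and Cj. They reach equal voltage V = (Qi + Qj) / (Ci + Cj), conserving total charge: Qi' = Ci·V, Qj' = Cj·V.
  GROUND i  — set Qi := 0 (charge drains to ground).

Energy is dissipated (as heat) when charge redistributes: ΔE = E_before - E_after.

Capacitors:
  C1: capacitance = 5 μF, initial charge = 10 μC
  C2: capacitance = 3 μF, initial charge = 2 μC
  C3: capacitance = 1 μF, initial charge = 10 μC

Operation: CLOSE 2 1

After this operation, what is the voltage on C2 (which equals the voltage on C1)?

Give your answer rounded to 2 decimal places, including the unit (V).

Answer: 1.50 V

Derivation:
Initial: C1(5μF, Q=10μC, V=2.00V), C2(3μF, Q=2μC, V=0.67V), C3(1μF, Q=10μC, V=10.00V)
Op 1: CLOSE 2-1: Q_total=12.00, C_total=8.00, V=1.50; Q2=4.50, Q1=7.50; dissipated=1.667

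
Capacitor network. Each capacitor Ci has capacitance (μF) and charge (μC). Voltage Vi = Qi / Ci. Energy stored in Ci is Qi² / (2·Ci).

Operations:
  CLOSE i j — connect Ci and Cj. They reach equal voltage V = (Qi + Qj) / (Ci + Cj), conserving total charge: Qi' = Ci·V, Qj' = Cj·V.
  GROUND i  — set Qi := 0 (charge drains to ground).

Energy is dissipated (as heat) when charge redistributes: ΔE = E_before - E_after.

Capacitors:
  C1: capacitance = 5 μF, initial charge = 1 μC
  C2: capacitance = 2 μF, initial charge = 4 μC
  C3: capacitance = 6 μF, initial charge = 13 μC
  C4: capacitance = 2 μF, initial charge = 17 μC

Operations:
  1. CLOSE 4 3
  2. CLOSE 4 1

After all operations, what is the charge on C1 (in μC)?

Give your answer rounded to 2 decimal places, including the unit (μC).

Answer: 6.07 μC

Derivation:
Initial: C1(5μF, Q=1μC, V=0.20V), C2(2μF, Q=4μC, V=2.00V), C3(6μF, Q=13μC, V=2.17V), C4(2μF, Q=17μC, V=8.50V)
Op 1: CLOSE 4-3: Q_total=30.00, C_total=8.00, V=3.75; Q4=7.50, Q3=22.50; dissipated=30.083
Op 2: CLOSE 4-1: Q_total=8.50, C_total=7.00, V=1.21; Q4=2.43, Q1=6.07; dissipated=9.002
Final charges: Q1=6.07, Q2=4.00, Q3=22.50, Q4=2.43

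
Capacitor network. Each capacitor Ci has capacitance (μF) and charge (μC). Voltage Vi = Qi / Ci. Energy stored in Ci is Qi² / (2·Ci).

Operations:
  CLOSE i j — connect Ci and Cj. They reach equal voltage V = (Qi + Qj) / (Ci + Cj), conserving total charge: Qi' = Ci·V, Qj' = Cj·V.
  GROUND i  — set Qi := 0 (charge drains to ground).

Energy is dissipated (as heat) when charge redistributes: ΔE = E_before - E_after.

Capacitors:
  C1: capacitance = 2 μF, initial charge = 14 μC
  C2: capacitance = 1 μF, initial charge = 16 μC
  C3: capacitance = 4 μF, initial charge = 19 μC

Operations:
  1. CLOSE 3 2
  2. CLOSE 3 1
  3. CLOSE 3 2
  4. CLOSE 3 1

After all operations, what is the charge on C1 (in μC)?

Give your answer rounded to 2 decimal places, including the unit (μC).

Answer: 14.00 μC

Derivation:
Initial: C1(2μF, Q=14μC, V=7.00V), C2(1μF, Q=16μC, V=16.00V), C3(4μF, Q=19μC, V=4.75V)
Op 1: CLOSE 3-2: Q_total=35.00, C_total=5.00, V=7.00; Q3=28.00, Q2=7.00; dissipated=50.625
Op 2: CLOSE 3-1: Q_total=42.00, C_total=6.00, V=7.00; Q3=28.00, Q1=14.00; dissipated=0.000
Op 3: CLOSE 3-2: Q_total=35.00, C_total=5.00, V=7.00; Q3=28.00, Q2=7.00; dissipated=0.000
Op 4: CLOSE 3-1: Q_total=42.00, C_total=6.00, V=7.00; Q3=28.00, Q1=14.00; dissipated=0.000
Final charges: Q1=14.00, Q2=7.00, Q3=28.00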